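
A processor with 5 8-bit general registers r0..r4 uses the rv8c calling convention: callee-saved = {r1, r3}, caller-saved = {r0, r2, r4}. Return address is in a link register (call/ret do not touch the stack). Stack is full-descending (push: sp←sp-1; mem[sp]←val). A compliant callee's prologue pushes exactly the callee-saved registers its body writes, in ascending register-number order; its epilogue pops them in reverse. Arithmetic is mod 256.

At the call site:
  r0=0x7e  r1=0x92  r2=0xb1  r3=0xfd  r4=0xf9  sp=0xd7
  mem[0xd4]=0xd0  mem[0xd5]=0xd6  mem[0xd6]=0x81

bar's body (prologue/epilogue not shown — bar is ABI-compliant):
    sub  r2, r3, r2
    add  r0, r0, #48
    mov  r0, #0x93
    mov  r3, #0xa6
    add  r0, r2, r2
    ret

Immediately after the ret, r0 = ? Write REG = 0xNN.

prologue: push r3 → mem[0xd6]=0xfd, sp=0xd6
body[0] sub  r2, r3, r2 → r2=0x4c
body[1] add  r0, r0, #48 → r0=0xae
body[2] mov  r0, #0x93 → r0=0x93
body[3] mov  r3, #0xa6 → r3=0xa6
body[4] add  r0, r2, r2 → r0=0x98
epilogue: pop r3=0xfd, sp=0xd7
r0 is caller-saved → body value

REG = 0x98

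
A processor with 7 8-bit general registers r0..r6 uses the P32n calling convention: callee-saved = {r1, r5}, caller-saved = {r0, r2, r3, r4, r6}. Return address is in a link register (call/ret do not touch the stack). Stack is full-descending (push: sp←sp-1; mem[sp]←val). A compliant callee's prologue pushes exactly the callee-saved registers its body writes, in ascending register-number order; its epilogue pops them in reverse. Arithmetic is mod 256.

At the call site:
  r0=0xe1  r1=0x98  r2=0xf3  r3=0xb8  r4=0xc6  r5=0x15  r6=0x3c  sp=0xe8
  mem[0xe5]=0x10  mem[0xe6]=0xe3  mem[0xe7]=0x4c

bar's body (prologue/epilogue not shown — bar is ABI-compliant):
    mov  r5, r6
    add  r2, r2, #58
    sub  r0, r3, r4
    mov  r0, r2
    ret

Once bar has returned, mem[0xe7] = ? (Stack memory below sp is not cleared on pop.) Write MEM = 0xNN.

MEM = 0x15

prologue: push r5 → mem[0xe7]=0x15, sp=0xe7
body[0] mov  r5, r6 → r5=0x3c
body[1] add  r2, r2, #58 → r2=0x2d
body[2] sub  r0, r3, r4 → r0=0xf2
body[3] mov  r0, r2 → r0=0x2d
epilogue: pop r5=0x15, sp=0xe8
prologue pushed ['r5'] at ['0xe7']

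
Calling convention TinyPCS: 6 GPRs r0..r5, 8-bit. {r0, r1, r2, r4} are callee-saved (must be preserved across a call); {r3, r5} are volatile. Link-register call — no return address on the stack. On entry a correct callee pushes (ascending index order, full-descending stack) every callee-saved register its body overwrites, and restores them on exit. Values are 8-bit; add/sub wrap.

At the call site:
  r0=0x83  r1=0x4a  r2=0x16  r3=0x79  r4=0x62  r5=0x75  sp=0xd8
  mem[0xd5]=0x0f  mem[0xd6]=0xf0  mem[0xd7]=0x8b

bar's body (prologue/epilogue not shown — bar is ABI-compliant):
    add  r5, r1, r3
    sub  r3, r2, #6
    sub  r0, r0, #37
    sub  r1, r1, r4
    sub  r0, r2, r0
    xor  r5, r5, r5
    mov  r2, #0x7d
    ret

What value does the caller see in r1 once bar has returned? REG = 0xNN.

REG = 0x4a

prologue: push r0 → mem[0xd7]=0x83, sp=0xd7
prologue: push r1 → mem[0xd6]=0x4a, sp=0xd6
prologue: push r2 → mem[0xd5]=0x16, sp=0xd5
body[0] add  r5, r1, r3 → r5=0xc3
body[1] sub  r3, r2, #6 → r3=0x10
body[2] sub  r0, r0, #37 → r0=0x5e
body[3] sub  r1, r1, r4 → r1=0xe8
body[4] sub  r0, r2, r0 → r0=0xb8
body[5] xor  r5, r5, r5 → r5=0x00
body[6] mov  r2, #0x7d → r2=0x7d
epilogue: pop r2=0x16, sp=0xd6
epilogue: pop r1=0x4a, sp=0xd7
epilogue: pop r0=0x83, sp=0xd8
r1 is callee-saved → restored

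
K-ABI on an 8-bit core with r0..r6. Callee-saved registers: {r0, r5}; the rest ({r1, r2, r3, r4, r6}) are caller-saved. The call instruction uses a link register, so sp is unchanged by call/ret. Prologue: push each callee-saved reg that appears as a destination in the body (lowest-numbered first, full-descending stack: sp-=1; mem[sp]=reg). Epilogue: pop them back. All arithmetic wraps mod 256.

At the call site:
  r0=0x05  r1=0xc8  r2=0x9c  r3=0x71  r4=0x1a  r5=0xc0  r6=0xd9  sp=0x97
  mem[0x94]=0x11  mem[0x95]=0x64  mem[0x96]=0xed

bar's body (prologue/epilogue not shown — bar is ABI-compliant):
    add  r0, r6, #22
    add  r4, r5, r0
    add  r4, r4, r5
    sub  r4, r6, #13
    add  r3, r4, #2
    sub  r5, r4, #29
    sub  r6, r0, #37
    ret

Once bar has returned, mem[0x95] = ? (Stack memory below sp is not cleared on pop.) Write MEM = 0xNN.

prologue: push r0 -> mem[0x96]=0x05, sp=0x96
prologue: push r5 -> mem[0x95]=0xc0, sp=0x95
body[0] add  r0, r6, #22 -> r0=0xef
body[1] add  r4, r5, r0 -> r4=0xaf
body[2] add  r4, r4, r5 -> r4=0x6f
body[3] sub  r4, r6, #13 -> r4=0xcc
body[4] add  r3, r4, #2 -> r3=0xce
body[5] sub  r5, r4, #29 -> r5=0xaf
body[6] sub  r6, r0, #37 -> r6=0xca
epilogue: pop r5=0xc0, sp=0x96
epilogue: pop r0=0x05, sp=0x97
prologue pushed ['r0', 'r5'] at ['0x96', '0x95']

MEM = 0xc0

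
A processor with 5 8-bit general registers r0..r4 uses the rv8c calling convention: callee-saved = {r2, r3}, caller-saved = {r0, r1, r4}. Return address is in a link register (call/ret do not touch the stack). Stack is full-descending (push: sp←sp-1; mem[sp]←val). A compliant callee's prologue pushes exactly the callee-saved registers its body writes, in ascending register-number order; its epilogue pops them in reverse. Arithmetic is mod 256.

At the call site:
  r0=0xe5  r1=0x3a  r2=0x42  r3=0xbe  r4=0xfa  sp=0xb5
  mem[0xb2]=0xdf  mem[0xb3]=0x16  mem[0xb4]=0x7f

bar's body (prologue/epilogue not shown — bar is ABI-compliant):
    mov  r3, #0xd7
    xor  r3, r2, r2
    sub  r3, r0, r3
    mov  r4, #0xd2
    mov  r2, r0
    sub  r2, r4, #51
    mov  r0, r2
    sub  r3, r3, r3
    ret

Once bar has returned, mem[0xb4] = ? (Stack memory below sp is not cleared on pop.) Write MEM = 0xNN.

MEM = 0x42

prologue: push r2 -> mem[0xb4]=0x42, sp=0xb4
prologue: push r3 -> mem[0xb3]=0xbe, sp=0xb3
body[0] mov  r3, #0xd7 -> r3=0xd7
body[1] xor  r3, r2, r2 -> r3=0x00
body[2] sub  r3, r0, r3 -> r3=0xe5
body[3] mov  r4, #0xd2 -> r4=0xd2
body[4] mov  r2, r0 -> r2=0xe5
body[5] sub  r2, r4, #51 -> r2=0x9f
body[6] mov  r0, r2 -> r0=0x9f
body[7] sub  r3, r3, r3 -> r3=0x00
epilogue: pop r3=0xbe, sp=0xb4
epilogue: pop r2=0x42, sp=0xb5
prologue pushed ['r2', 'r3'] at ['0xb4', '0xb3']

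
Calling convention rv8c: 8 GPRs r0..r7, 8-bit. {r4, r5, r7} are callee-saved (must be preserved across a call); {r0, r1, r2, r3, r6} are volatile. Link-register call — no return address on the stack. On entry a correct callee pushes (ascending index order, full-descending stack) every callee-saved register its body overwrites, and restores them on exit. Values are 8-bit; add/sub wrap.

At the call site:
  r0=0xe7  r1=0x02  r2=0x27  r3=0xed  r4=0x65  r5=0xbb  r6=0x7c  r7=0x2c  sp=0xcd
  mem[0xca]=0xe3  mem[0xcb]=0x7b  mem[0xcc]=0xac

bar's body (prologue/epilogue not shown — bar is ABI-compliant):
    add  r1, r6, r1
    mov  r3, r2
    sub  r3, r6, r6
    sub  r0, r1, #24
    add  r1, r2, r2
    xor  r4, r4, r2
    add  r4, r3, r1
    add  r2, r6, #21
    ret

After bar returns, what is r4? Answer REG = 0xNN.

prologue: push r4 → mem[0xcc]=0x65, sp=0xcc
body[0] add  r1, r6, r1 → r1=0x7e
body[1] mov  r3, r2 → r3=0x27
body[2] sub  r3, r6, r6 → r3=0x00
body[3] sub  r0, r1, #24 → r0=0x66
body[4] add  r1, r2, r2 → r1=0x4e
body[5] xor  r4, r4, r2 → r4=0x42
body[6] add  r4, r3, r1 → r4=0x4e
body[7] add  r2, r6, #21 → r2=0x91
epilogue: pop r4=0x65, sp=0xcd
r4 is callee-saved → restored

REG = 0x65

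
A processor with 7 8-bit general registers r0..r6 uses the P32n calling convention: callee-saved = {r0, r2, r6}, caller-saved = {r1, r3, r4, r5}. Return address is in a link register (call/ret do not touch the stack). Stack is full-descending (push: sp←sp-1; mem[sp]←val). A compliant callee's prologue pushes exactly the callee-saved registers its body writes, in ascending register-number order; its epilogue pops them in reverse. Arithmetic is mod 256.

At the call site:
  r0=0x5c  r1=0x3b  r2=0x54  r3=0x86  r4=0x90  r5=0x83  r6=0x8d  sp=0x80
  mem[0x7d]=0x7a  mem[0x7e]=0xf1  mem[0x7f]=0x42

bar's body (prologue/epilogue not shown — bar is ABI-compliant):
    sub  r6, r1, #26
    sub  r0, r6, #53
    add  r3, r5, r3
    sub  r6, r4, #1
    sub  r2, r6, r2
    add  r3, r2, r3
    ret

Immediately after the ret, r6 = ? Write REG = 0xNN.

prologue: push r0 → mem[0x7f]=0x5c, sp=0x7f
prologue: push r2 → mem[0x7e]=0x54, sp=0x7e
prologue: push r6 → mem[0x7d]=0x8d, sp=0x7d
body[0] sub  r6, r1, #26 → r6=0x21
body[1] sub  r0, r6, #53 → r0=0xec
body[2] add  r3, r5, r3 → r3=0x09
body[3] sub  r6, r4, #1 → r6=0x8f
body[4] sub  r2, r6, r2 → r2=0x3b
body[5] add  r3, r2, r3 → r3=0x44
epilogue: pop r6=0x8d, sp=0x7e
epilogue: pop r2=0x54, sp=0x7f
epilogue: pop r0=0x5c, sp=0x80
r6 is callee-saved → restored

REG = 0x8d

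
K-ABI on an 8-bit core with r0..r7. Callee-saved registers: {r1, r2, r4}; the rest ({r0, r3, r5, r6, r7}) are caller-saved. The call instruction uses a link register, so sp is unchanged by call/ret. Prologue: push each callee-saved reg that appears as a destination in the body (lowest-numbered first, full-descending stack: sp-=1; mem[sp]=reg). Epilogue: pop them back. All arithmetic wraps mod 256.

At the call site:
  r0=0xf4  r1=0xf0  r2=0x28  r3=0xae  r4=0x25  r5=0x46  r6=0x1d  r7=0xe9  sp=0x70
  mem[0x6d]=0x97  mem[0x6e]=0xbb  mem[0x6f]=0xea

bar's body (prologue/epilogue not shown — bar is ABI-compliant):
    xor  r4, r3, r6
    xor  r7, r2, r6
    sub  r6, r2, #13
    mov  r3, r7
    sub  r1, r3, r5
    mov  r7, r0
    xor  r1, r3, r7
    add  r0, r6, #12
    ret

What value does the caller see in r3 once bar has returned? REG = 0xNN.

REG = 0x35

prologue: push r1 -> mem[0x6f]=0xf0, sp=0x6f
prologue: push r4 -> mem[0x6e]=0x25, sp=0x6e
body[0] xor  r4, r3, r6 -> r4=0xb3
body[1] xor  r7, r2, r6 -> r7=0x35
body[2] sub  r6, r2, #13 -> r6=0x1b
body[3] mov  r3, r7 -> r3=0x35
body[4] sub  r1, r3, r5 -> r1=0xef
body[5] mov  r7, r0 -> r7=0xf4
body[6] xor  r1, r3, r7 -> r1=0xc1
body[7] add  r0, r6, #12 -> r0=0x27
epilogue: pop r4=0x25, sp=0x6f
epilogue: pop r1=0xf0, sp=0x70
r3 is caller-saved -> body value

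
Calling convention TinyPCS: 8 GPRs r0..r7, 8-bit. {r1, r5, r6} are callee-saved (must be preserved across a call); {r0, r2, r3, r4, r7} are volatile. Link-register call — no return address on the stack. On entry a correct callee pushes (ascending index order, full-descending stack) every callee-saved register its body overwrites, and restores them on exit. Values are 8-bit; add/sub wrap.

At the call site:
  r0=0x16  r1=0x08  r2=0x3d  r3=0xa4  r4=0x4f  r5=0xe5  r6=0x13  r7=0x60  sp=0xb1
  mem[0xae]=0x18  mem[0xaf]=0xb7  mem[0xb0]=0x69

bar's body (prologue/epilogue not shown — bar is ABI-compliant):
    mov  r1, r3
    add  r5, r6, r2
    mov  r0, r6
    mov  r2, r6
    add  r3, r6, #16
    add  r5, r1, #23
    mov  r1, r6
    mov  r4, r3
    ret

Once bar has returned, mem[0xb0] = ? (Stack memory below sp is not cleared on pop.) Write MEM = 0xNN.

prologue: push r1 -> mem[0xb0]=0x08, sp=0xb0
prologue: push r5 -> mem[0xaf]=0xe5, sp=0xaf
body[0] mov  r1, r3 -> r1=0xa4
body[1] add  r5, r6, r2 -> r5=0x50
body[2] mov  r0, r6 -> r0=0x13
body[3] mov  r2, r6 -> r2=0x13
body[4] add  r3, r6, #16 -> r3=0x23
body[5] add  r5, r1, #23 -> r5=0xbb
body[6] mov  r1, r6 -> r1=0x13
body[7] mov  r4, r3 -> r4=0x23
epilogue: pop r5=0xe5, sp=0xb0
epilogue: pop r1=0x08, sp=0xb1
prologue pushed ['r1', 'r5'] at ['0xb0', '0xaf']

MEM = 0x08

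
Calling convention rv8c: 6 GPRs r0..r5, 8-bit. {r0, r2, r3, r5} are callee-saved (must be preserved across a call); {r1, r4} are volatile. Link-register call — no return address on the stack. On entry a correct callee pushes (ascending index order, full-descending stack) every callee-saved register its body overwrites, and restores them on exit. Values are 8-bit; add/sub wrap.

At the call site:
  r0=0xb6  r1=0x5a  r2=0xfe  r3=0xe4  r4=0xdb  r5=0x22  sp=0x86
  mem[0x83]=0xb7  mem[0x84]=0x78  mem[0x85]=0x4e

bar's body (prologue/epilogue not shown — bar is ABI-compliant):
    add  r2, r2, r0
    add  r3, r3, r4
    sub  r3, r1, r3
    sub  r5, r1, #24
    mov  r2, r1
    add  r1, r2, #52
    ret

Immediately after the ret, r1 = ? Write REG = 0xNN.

prologue: push r2 -> mem[0x85]=0xfe, sp=0x85
prologue: push r3 -> mem[0x84]=0xe4, sp=0x84
prologue: push r5 -> mem[0x83]=0x22, sp=0x83
body[0] add  r2, r2, r0 -> r2=0xb4
body[1] add  r3, r3, r4 -> r3=0xbf
body[2] sub  r3, r1, r3 -> r3=0x9b
body[3] sub  r5, r1, #24 -> r5=0x42
body[4] mov  r2, r1 -> r2=0x5a
body[5] add  r1, r2, #52 -> r1=0x8e
epilogue: pop r5=0x22, sp=0x84
epilogue: pop r3=0xe4, sp=0x85
epilogue: pop r2=0xfe, sp=0x86
r1 is caller-saved -> body value

REG = 0x8e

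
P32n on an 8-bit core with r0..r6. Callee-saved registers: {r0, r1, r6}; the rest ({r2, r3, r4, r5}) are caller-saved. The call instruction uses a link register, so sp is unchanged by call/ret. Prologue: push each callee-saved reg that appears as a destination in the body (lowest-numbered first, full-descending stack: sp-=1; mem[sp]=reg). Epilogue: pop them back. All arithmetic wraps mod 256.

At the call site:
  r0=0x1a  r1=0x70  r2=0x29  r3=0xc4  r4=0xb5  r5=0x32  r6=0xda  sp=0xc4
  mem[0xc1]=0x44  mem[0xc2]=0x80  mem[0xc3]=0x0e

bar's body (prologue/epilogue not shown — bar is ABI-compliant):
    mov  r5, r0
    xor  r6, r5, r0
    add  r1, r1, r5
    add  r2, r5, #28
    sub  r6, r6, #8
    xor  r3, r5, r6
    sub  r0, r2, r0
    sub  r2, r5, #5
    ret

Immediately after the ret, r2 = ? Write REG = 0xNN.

REG = 0x15

prologue: push r0 -> mem[0xc3]=0x1a, sp=0xc3
prologue: push r1 -> mem[0xc2]=0x70, sp=0xc2
prologue: push r6 -> mem[0xc1]=0xda, sp=0xc1
body[0] mov  r5, r0 -> r5=0x1a
body[1] xor  r6, r5, r0 -> r6=0x00
body[2] add  r1, r1, r5 -> r1=0x8a
body[3] add  r2, r5, #28 -> r2=0x36
body[4] sub  r6, r6, #8 -> r6=0xf8
body[5] xor  r3, r5, r6 -> r3=0xe2
body[6] sub  r0, r2, r0 -> r0=0x1c
body[7] sub  r2, r5, #5 -> r2=0x15
epilogue: pop r6=0xda, sp=0xc2
epilogue: pop r1=0x70, sp=0xc3
epilogue: pop r0=0x1a, sp=0xc4
r2 is caller-saved -> body value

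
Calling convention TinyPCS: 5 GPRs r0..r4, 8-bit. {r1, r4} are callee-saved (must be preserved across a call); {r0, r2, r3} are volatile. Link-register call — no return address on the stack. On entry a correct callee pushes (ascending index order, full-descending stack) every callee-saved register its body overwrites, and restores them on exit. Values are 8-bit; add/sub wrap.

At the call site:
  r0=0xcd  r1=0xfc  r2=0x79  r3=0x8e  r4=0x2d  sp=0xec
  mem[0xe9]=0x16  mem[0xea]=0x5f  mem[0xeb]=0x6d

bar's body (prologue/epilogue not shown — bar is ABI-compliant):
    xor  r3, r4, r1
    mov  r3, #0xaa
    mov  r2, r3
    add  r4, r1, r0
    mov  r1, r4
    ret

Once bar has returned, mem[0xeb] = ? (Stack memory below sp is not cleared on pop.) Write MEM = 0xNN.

MEM = 0xfc

prologue: push r1 → mem[0xeb]=0xfc, sp=0xeb
prologue: push r4 → mem[0xea]=0x2d, sp=0xea
body[0] xor  r3, r4, r1 → r3=0xd1
body[1] mov  r3, #0xaa → r3=0xaa
body[2] mov  r2, r3 → r2=0xaa
body[3] add  r4, r1, r0 → r4=0xc9
body[4] mov  r1, r4 → r1=0xc9
epilogue: pop r4=0x2d, sp=0xeb
epilogue: pop r1=0xfc, sp=0xec
prologue pushed ['r1', 'r4'] at ['0xeb', '0xea']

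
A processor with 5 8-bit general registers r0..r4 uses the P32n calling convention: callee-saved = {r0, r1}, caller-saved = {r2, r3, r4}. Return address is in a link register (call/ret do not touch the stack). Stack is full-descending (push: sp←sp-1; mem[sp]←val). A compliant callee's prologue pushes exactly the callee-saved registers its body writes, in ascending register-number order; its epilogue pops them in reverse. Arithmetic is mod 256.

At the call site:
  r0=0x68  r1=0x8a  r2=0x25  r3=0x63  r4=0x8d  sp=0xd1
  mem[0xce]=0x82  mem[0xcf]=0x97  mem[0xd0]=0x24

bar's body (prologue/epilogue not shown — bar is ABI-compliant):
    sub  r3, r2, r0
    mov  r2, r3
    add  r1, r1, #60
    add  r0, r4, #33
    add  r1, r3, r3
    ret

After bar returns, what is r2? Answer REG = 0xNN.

REG = 0xbd

prologue: push r0 -> mem[0xd0]=0x68, sp=0xd0
prologue: push r1 -> mem[0xcf]=0x8a, sp=0xcf
body[0] sub  r3, r2, r0 -> r3=0xbd
body[1] mov  r2, r3 -> r2=0xbd
body[2] add  r1, r1, #60 -> r1=0xc6
body[3] add  r0, r4, #33 -> r0=0xae
body[4] add  r1, r3, r3 -> r1=0x7a
epilogue: pop r1=0x8a, sp=0xd0
epilogue: pop r0=0x68, sp=0xd1
r2 is caller-saved -> body value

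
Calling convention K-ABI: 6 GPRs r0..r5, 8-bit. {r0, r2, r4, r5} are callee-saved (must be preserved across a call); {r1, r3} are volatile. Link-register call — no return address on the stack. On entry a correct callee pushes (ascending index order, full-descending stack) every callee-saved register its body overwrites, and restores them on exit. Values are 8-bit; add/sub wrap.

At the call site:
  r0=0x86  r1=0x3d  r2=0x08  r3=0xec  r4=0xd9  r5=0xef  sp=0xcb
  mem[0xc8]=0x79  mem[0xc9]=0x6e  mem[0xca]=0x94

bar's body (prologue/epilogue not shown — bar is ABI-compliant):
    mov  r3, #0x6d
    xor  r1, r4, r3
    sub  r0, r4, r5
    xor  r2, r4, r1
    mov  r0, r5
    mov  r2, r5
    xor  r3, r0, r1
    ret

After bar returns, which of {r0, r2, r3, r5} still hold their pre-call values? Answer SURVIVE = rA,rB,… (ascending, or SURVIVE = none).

prologue: push r0 -> mem[0xca]=0x86, sp=0xca
prologue: push r2 -> mem[0xc9]=0x08, sp=0xc9
body[0] mov  r3, #0x6d -> r3=0x6d
body[1] xor  r1, r4, r3 -> r1=0xb4
body[2] sub  r0, r4, r5 -> r0=0xea
body[3] xor  r2, r4, r1 -> r2=0x6d
body[4] mov  r0, r5 -> r0=0xef
body[5] mov  r2, r5 -> r2=0xef
body[6] xor  r3, r0, r1 -> r3=0x5b
epilogue: pop r2=0x08, sp=0xca
epilogue: pop r0=0x86, sp=0xcb
r0: callee-saved, written=True
r2: callee-saved, written=True
r3: caller-saved, written=True
r5: callee-saved, written=False

SURVIVE = r0,r2,r5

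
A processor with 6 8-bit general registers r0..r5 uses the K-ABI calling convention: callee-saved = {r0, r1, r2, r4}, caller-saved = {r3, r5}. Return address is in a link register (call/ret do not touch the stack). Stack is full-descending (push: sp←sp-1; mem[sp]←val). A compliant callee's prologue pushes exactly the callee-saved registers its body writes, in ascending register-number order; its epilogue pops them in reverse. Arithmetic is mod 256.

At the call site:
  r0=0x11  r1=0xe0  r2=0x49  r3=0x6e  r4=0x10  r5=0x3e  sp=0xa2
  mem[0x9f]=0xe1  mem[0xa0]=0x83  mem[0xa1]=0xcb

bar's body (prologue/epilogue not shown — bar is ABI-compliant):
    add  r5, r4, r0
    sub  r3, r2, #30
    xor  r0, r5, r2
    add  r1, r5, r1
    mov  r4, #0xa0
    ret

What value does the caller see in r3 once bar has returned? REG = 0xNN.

REG = 0x2b

prologue: push r0 -> mem[0xa1]=0x11, sp=0xa1
prologue: push r1 -> mem[0xa0]=0xe0, sp=0xa0
prologue: push r4 -> mem[0x9f]=0x10, sp=0x9f
body[0] add  r5, r4, r0 -> r5=0x21
body[1] sub  r3, r2, #30 -> r3=0x2b
body[2] xor  r0, r5, r2 -> r0=0x68
body[3] add  r1, r5, r1 -> r1=0x01
body[4] mov  r4, #0xa0 -> r4=0xa0
epilogue: pop r4=0x10, sp=0xa0
epilogue: pop r1=0xe0, sp=0xa1
epilogue: pop r0=0x11, sp=0xa2
r3 is caller-saved -> body value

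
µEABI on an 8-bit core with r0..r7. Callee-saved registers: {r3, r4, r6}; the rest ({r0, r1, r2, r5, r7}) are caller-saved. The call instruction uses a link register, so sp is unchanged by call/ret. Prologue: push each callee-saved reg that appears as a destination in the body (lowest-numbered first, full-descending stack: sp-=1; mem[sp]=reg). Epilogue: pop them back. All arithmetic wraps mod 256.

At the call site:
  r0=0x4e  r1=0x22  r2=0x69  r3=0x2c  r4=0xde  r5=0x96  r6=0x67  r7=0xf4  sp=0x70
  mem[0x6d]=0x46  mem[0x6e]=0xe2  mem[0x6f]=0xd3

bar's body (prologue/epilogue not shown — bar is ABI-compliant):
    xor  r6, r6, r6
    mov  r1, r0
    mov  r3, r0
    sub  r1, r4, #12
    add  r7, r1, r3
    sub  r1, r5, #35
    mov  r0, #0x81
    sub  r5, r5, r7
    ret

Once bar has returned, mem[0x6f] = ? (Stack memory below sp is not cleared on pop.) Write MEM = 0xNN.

prologue: push r3 -> mem[0x6f]=0x2c, sp=0x6f
prologue: push r6 -> mem[0x6e]=0x67, sp=0x6e
body[0] xor  r6, r6, r6 -> r6=0x00
body[1] mov  r1, r0 -> r1=0x4e
body[2] mov  r3, r0 -> r3=0x4e
body[3] sub  r1, r4, #12 -> r1=0xd2
body[4] add  r7, r1, r3 -> r7=0x20
body[5] sub  r1, r5, #35 -> r1=0x73
body[6] mov  r0, #0x81 -> r0=0x81
body[7] sub  r5, r5, r7 -> r5=0x76
epilogue: pop r6=0x67, sp=0x6f
epilogue: pop r3=0x2c, sp=0x70
prologue pushed ['r3', 'r6'] at ['0x6f', '0x6e']

MEM = 0x2c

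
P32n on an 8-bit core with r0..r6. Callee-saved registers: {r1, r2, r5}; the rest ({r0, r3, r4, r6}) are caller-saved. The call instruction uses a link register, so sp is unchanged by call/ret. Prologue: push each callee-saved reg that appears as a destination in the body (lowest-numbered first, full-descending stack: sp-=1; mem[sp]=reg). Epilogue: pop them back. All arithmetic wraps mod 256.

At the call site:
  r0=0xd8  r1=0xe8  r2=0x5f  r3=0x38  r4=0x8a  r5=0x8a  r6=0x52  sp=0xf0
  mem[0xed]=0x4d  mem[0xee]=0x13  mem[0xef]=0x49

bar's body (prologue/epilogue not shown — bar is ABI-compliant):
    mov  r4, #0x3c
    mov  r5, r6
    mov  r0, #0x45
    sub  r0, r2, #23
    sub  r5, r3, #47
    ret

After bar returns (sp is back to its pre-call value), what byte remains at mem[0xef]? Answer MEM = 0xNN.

prologue: push r5 -> mem[0xef]=0x8a, sp=0xef
body[0] mov  r4, #0x3c -> r4=0x3c
body[1] mov  r5, r6 -> r5=0x52
body[2] mov  r0, #0x45 -> r0=0x45
body[3] sub  r0, r2, #23 -> r0=0x48
body[4] sub  r5, r3, #47 -> r5=0x09
epilogue: pop r5=0x8a, sp=0xf0
prologue pushed ['r5'] at ['0xef']

MEM = 0x8a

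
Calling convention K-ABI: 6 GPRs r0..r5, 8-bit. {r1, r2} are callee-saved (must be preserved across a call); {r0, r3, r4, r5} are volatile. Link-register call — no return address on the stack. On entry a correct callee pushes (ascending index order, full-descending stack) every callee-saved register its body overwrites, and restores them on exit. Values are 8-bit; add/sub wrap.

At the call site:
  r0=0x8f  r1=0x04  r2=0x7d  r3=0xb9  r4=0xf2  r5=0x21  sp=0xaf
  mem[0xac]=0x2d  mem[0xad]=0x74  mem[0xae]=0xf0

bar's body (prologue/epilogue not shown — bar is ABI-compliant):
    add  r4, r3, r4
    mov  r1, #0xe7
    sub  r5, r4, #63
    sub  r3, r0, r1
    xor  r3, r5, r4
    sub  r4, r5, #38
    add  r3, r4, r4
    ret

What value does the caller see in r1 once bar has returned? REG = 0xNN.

prologue: push r1 → mem[0xae]=0x04, sp=0xae
body[0] add  r4, r3, r4 → r4=0xab
body[1] mov  r1, #0xe7 → r1=0xe7
body[2] sub  r5, r4, #63 → r5=0x6c
body[3] sub  r3, r0, r1 → r3=0xa8
body[4] xor  r3, r5, r4 → r3=0xc7
body[5] sub  r4, r5, #38 → r4=0x46
body[6] add  r3, r4, r4 → r3=0x8c
epilogue: pop r1=0x04, sp=0xaf
r1 is callee-saved → restored

REG = 0x04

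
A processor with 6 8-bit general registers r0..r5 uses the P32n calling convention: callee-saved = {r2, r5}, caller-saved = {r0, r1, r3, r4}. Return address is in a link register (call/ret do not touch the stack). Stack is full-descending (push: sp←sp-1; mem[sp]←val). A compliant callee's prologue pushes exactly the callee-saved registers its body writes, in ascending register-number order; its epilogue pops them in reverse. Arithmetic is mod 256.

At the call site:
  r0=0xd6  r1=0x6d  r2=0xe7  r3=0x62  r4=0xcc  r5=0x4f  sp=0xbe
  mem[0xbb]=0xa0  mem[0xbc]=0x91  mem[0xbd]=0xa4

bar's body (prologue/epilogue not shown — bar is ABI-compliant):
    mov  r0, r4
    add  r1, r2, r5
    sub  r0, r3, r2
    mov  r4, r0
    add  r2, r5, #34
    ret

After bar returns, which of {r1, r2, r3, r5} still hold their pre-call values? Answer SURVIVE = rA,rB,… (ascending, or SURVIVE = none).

prologue: push r2 → mem[0xbd]=0xe7, sp=0xbd
body[0] mov  r0, r4 → r0=0xcc
body[1] add  r1, r2, r5 → r1=0x36
body[2] sub  r0, r3, r2 → r0=0x7b
body[3] mov  r4, r0 → r4=0x7b
body[4] add  r2, r5, #34 → r2=0x71
epilogue: pop r2=0xe7, sp=0xbe
r1: caller-saved, written=True
r2: callee-saved, written=True
r3: caller-saved, written=False
r5: callee-saved, written=False

SURVIVE = r2,r3,r5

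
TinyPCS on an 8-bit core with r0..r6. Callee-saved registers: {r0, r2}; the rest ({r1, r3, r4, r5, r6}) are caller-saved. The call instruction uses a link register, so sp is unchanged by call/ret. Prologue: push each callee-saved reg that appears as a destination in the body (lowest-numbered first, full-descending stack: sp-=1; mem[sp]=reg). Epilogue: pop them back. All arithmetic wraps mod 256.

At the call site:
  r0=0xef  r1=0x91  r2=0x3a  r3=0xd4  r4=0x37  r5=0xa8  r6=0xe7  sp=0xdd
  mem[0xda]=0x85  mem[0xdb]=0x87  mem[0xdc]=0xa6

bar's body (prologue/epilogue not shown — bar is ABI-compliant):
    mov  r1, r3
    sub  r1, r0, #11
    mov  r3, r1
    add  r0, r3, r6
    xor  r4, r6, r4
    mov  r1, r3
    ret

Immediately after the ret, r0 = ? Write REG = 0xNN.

REG = 0xef

prologue: push r0 -> mem[0xdc]=0xef, sp=0xdc
body[0] mov  r1, r3 -> r1=0xd4
body[1] sub  r1, r0, #11 -> r1=0xe4
body[2] mov  r3, r1 -> r3=0xe4
body[3] add  r0, r3, r6 -> r0=0xcb
body[4] xor  r4, r6, r4 -> r4=0xd0
body[5] mov  r1, r3 -> r1=0xe4
epilogue: pop r0=0xef, sp=0xdd
r0 is callee-saved -> restored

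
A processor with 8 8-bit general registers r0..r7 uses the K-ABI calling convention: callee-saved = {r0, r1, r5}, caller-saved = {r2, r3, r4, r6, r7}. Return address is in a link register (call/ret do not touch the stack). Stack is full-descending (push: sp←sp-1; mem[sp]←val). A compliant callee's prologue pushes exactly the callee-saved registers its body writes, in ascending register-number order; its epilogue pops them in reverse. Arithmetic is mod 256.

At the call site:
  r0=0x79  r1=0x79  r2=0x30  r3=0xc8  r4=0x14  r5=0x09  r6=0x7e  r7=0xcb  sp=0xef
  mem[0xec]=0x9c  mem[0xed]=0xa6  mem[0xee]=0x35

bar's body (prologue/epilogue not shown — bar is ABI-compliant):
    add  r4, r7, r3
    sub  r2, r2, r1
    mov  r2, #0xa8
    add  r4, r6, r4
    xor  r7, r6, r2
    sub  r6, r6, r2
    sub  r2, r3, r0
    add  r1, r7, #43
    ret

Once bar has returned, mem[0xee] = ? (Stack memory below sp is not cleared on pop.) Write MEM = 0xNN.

prologue: push r1 → mem[0xee]=0x79, sp=0xee
body[0] add  r4, r7, r3 → r4=0x93
body[1] sub  r2, r2, r1 → r2=0xb7
body[2] mov  r2, #0xa8 → r2=0xa8
body[3] add  r4, r6, r4 → r4=0x11
body[4] xor  r7, r6, r2 → r7=0xd6
body[5] sub  r6, r6, r2 → r6=0xd6
body[6] sub  r2, r3, r0 → r2=0x4f
body[7] add  r1, r7, #43 → r1=0x01
epilogue: pop r1=0x79, sp=0xef
prologue pushed ['r1'] at ['0xee']

MEM = 0x79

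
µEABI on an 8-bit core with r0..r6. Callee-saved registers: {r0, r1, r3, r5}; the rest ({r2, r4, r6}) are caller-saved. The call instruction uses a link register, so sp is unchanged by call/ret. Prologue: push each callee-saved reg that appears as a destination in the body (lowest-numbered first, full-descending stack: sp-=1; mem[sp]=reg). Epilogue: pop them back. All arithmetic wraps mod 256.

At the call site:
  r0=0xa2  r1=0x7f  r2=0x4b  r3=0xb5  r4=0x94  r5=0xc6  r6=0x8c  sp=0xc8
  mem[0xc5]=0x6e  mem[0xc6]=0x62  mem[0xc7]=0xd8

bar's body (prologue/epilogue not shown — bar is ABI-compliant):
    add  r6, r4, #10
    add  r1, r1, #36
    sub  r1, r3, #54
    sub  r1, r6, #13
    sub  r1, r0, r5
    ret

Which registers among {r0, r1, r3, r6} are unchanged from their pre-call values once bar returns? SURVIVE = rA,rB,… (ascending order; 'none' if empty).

prologue: push r1 -> mem[0xc7]=0x7f, sp=0xc7
body[0] add  r6, r4, #10 -> r6=0x9e
body[1] add  r1, r1, #36 -> r1=0xa3
body[2] sub  r1, r3, #54 -> r1=0x7f
body[3] sub  r1, r6, #13 -> r1=0x91
body[4] sub  r1, r0, r5 -> r1=0xdc
epilogue: pop r1=0x7f, sp=0xc8
r0: callee-saved, written=False
r1: callee-saved, written=True
r3: callee-saved, written=False
r6: caller-saved, written=True

SURVIVE = r0,r1,r3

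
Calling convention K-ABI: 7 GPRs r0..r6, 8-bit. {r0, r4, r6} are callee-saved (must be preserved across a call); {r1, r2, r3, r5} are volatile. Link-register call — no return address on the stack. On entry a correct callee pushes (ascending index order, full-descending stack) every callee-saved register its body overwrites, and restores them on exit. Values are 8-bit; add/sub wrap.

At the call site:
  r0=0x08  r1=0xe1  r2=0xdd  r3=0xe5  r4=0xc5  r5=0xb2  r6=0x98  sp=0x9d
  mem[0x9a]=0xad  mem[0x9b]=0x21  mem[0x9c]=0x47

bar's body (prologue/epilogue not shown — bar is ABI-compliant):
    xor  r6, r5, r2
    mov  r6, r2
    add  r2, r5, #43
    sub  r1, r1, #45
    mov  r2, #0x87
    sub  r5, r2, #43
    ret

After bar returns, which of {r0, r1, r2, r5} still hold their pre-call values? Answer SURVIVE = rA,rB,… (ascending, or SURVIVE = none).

prologue: push r6 → mem[0x9c]=0x98, sp=0x9c
body[0] xor  r6, r5, r2 → r6=0x6f
body[1] mov  r6, r2 → r6=0xdd
body[2] add  r2, r5, #43 → r2=0xdd
body[3] sub  r1, r1, #45 → r1=0xb4
body[4] mov  r2, #0x87 → r2=0x87
body[5] sub  r5, r2, #43 → r5=0x5c
epilogue: pop r6=0x98, sp=0x9d
r0: callee-saved, written=False
r1: caller-saved, written=True
r2: caller-saved, written=True
r5: caller-saved, written=True

SURVIVE = r0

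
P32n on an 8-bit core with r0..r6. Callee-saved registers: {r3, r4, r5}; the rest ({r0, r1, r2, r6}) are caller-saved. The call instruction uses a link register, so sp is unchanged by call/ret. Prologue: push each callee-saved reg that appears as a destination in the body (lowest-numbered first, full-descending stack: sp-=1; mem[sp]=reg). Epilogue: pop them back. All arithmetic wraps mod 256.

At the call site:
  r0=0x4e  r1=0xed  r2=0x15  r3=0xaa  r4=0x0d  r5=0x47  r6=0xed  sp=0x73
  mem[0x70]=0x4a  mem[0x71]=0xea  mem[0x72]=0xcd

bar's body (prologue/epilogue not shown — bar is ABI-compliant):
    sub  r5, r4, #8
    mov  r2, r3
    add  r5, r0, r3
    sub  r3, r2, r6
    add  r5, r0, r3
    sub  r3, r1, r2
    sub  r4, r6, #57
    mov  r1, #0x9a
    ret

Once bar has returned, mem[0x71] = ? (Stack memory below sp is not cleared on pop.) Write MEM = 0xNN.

MEM = 0x0d

prologue: push r3 → mem[0x72]=0xaa, sp=0x72
prologue: push r4 → mem[0x71]=0x0d, sp=0x71
prologue: push r5 → mem[0x70]=0x47, sp=0x70
body[0] sub  r5, r4, #8 → r5=0x05
body[1] mov  r2, r3 → r2=0xaa
body[2] add  r5, r0, r3 → r5=0xf8
body[3] sub  r3, r2, r6 → r3=0xbd
body[4] add  r5, r0, r3 → r5=0x0b
body[5] sub  r3, r1, r2 → r3=0x43
body[6] sub  r4, r6, #57 → r4=0xb4
body[7] mov  r1, #0x9a → r1=0x9a
epilogue: pop r5=0x47, sp=0x71
epilogue: pop r4=0x0d, sp=0x72
epilogue: pop r3=0xaa, sp=0x73
prologue pushed ['r3', 'r4', 'r5'] at ['0x72', '0x71', '0x70']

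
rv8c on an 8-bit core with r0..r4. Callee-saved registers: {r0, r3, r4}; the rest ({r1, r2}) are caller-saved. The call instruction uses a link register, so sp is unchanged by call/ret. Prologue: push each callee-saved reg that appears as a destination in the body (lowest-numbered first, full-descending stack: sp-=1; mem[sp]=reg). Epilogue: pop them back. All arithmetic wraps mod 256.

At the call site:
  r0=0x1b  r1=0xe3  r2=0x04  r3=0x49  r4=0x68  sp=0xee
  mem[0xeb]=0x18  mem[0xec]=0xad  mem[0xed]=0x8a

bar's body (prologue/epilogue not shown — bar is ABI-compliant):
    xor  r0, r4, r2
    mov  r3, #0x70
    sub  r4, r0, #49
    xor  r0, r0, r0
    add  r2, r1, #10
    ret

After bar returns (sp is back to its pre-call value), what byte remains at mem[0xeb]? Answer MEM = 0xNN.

prologue: push r0 → mem[0xed]=0x1b, sp=0xed
prologue: push r3 → mem[0xec]=0x49, sp=0xec
prologue: push r4 → mem[0xeb]=0x68, sp=0xeb
body[0] xor  r0, r4, r2 → r0=0x6c
body[1] mov  r3, #0x70 → r3=0x70
body[2] sub  r4, r0, #49 → r4=0x3b
body[3] xor  r0, r0, r0 → r0=0x00
body[4] add  r2, r1, #10 → r2=0xed
epilogue: pop r4=0x68, sp=0xec
epilogue: pop r3=0x49, sp=0xed
epilogue: pop r0=0x1b, sp=0xee
prologue pushed ['r0', 'r3', 'r4'] at ['0xed', '0xec', '0xeb']

MEM = 0x68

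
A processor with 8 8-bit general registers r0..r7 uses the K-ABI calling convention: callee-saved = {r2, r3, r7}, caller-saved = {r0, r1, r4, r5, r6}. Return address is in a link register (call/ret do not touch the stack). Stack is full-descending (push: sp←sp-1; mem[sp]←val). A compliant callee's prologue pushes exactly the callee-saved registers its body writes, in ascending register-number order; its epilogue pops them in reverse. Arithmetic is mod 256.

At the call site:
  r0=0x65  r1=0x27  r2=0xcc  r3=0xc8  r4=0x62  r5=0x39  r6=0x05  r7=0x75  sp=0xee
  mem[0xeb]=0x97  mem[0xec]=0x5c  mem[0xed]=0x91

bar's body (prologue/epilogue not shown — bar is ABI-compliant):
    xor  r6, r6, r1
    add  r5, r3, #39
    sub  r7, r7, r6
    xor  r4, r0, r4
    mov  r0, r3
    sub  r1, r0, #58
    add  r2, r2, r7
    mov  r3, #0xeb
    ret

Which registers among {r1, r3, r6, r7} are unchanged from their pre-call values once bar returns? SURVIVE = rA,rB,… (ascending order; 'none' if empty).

prologue: push r2 → mem[0xed]=0xcc, sp=0xed
prologue: push r3 → mem[0xec]=0xc8, sp=0xec
prologue: push r7 → mem[0xeb]=0x75, sp=0xeb
body[0] xor  r6, r6, r1 → r6=0x22
body[1] add  r5, r3, #39 → r5=0xef
body[2] sub  r7, r7, r6 → r7=0x53
body[3] xor  r4, r0, r4 → r4=0x07
body[4] mov  r0, r3 → r0=0xc8
body[5] sub  r1, r0, #58 → r1=0x8e
body[6] add  r2, r2, r7 → r2=0x1f
body[7] mov  r3, #0xeb → r3=0xeb
epilogue: pop r7=0x75, sp=0xec
epilogue: pop r3=0xc8, sp=0xed
epilogue: pop r2=0xcc, sp=0xee
r1: caller-saved, written=True
r3: callee-saved, written=True
r6: caller-saved, written=True
r7: callee-saved, written=True

SURVIVE = r3,r7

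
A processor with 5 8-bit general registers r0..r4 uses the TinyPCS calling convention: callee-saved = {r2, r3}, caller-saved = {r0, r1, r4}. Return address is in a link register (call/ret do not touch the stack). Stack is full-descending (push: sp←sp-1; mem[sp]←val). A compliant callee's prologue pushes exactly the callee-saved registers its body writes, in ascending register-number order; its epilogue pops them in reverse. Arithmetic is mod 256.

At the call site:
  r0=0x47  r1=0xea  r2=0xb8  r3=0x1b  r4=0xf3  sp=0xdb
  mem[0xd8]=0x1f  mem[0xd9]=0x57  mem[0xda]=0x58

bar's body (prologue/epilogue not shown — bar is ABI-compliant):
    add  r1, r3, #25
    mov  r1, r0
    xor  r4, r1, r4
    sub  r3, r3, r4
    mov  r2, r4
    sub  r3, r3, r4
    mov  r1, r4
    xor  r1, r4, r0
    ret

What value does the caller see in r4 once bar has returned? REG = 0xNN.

REG = 0xb4

prologue: push r2 → mem[0xda]=0xb8, sp=0xda
prologue: push r3 → mem[0xd9]=0x1b, sp=0xd9
body[0] add  r1, r3, #25 → r1=0x34
body[1] mov  r1, r0 → r1=0x47
body[2] xor  r4, r1, r4 → r4=0xb4
body[3] sub  r3, r3, r4 → r3=0x67
body[4] mov  r2, r4 → r2=0xb4
body[5] sub  r3, r3, r4 → r3=0xb3
body[6] mov  r1, r4 → r1=0xb4
body[7] xor  r1, r4, r0 → r1=0xf3
epilogue: pop r3=0x1b, sp=0xda
epilogue: pop r2=0xb8, sp=0xdb
r4 is caller-saved → body value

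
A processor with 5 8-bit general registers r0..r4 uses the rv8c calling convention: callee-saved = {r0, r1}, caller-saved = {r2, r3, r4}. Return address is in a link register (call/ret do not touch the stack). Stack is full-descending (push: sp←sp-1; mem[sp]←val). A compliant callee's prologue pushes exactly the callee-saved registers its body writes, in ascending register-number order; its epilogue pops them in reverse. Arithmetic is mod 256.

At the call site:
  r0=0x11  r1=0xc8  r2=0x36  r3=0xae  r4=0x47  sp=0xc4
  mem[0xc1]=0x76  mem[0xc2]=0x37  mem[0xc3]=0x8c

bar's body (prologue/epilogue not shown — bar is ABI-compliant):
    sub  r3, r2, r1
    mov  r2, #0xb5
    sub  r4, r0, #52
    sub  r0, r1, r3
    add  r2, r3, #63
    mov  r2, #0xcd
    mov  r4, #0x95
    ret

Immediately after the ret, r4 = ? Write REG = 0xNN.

prologue: push r0 -> mem[0xc3]=0x11, sp=0xc3
body[0] sub  r3, r2, r1 -> r3=0x6e
body[1] mov  r2, #0xb5 -> r2=0xb5
body[2] sub  r4, r0, #52 -> r4=0xdd
body[3] sub  r0, r1, r3 -> r0=0x5a
body[4] add  r2, r3, #63 -> r2=0xad
body[5] mov  r2, #0xcd -> r2=0xcd
body[6] mov  r4, #0x95 -> r4=0x95
epilogue: pop r0=0x11, sp=0xc4
r4 is caller-saved -> body value

REG = 0x95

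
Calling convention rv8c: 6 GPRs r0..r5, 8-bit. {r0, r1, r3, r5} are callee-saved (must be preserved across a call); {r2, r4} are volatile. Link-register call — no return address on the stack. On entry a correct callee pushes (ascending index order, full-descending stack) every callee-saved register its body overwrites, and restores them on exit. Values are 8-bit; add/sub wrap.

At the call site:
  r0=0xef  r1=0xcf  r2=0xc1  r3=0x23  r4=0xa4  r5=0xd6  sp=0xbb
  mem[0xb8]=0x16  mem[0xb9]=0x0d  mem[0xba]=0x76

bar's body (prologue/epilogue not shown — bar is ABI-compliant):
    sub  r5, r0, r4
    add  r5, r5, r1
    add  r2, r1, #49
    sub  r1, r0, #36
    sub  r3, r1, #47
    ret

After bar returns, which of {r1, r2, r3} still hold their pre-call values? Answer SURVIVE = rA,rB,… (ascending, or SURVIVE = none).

prologue: push r1 → mem[0xba]=0xcf, sp=0xba
prologue: push r3 → mem[0xb9]=0x23, sp=0xb9
prologue: push r5 → mem[0xb8]=0xd6, sp=0xb8
body[0] sub  r5, r0, r4 → r5=0x4b
body[1] add  r5, r5, r1 → r5=0x1a
body[2] add  r2, r1, #49 → r2=0x00
body[3] sub  r1, r0, #36 → r1=0xcb
body[4] sub  r3, r1, #47 → r3=0x9c
epilogue: pop r5=0xd6, sp=0xb9
epilogue: pop r3=0x23, sp=0xba
epilogue: pop r1=0xcf, sp=0xbb
r1: callee-saved, written=True
r2: caller-saved, written=True
r3: callee-saved, written=True

SURVIVE = r1,r3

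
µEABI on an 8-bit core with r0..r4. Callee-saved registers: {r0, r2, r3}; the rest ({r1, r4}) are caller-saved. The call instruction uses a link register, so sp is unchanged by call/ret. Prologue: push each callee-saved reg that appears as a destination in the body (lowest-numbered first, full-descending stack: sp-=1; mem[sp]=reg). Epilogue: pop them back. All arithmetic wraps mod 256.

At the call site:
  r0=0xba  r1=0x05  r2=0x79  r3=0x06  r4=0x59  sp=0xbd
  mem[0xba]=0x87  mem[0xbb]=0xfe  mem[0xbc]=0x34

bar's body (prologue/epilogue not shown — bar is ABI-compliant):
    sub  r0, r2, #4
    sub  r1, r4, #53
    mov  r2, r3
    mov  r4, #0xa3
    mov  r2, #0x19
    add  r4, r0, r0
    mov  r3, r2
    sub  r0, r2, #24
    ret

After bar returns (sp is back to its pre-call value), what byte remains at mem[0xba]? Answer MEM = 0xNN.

MEM = 0x06

prologue: push r0 -> mem[0xbc]=0xba, sp=0xbc
prologue: push r2 -> mem[0xbb]=0x79, sp=0xbb
prologue: push r3 -> mem[0xba]=0x06, sp=0xba
body[0] sub  r0, r2, #4 -> r0=0x75
body[1] sub  r1, r4, #53 -> r1=0x24
body[2] mov  r2, r3 -> r2=0x06
body[3] mov  r4, #0xa3 -> r4=0xa3
body[4] mov  r2, #0x19 -> r2=0x19
body[5] add  r4, r0, r0 -> r4=0xea
body[6] mov  r3, r2 -> r3=0x19
body[7] sub  r0, r2, #24 -> r0=0x01
epilogue: pop r3=0x06, sp=0xbb
epilogue: pop r2=0x79, sp=0xbc
epilogue: pop r0=0xba, sp=0xbd
prologue pushed ['r0', 'r2', 'r3'] at ['0xbc', '0xbb', '0xba']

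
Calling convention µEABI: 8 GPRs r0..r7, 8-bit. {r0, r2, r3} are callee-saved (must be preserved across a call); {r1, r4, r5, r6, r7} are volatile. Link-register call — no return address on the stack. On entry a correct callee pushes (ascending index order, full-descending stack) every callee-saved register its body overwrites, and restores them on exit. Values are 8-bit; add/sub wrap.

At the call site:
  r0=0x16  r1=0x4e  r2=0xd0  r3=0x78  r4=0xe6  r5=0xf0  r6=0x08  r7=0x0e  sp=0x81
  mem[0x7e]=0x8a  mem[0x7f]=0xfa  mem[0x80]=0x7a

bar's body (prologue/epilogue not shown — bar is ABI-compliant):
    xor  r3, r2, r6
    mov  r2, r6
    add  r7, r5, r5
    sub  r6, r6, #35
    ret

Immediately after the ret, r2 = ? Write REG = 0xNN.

REG = 0xd0

prologue: push r2 → mem[0x80]=0xd0, sp=0x80
prologue: push r3 → mem[0x7f]=0x78, sp=0x7f
body[0] xor  r3, r2, r6 → r3=0xd8
body[1] mov  r2, r6 → r2=0x08
body[2] add  r7, r5, r5 → r7=0xe0
body[3] sub  r6, r6, #35 → r6=0xe5
epilogue: pop r3=0x78, sp=0x80
epilogue: pop r2=0xd0, sp=0x81
r2 is callee-saved → restored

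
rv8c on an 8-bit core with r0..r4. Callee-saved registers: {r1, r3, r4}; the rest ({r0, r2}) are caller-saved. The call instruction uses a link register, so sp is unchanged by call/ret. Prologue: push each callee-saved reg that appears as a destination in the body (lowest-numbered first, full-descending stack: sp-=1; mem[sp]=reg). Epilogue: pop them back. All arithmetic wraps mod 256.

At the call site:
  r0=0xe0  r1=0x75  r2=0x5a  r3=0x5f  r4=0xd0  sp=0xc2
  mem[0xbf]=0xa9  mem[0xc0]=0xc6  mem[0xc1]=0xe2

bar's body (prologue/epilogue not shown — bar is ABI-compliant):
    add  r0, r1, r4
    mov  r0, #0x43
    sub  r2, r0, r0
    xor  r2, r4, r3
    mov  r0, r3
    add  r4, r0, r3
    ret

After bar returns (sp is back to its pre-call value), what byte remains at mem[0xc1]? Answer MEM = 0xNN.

prologue: push r4 → mem[0xc1]=0xd0, sp=0xc1
body[0] add  r0, r1, r4 → r0=0x45
body[1] mov  r0, #0x43 → r0=0x43
body[2] sub  r2, r0, r0 → r2=0x00
body[3] xor  r2, r4, r3 → r2=0x8f
body[4] mov  r0, r3 → r0=0x5f
body[5] add  r4, r0, r3 → r4=0xbe
epilogue: pop r4=0xd0, sp=0xc2
prologue pushed ['r4'] at ['0xc1']

MEM = 0xd0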